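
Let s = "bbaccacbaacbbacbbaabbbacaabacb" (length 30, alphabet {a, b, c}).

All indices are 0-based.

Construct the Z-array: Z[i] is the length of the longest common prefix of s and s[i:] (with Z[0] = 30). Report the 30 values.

[30, 1, 0, 0, 0, 0, 0, 1, 0, 0, 0, 4, 1, 0, 0, 3, 1, 0, 0, 2, 4, 1, 0, 0, 0, 0, 1, 0, 0, 1]

Z[0]=30
i=1: outside box; Z[1]=1 extend→box=[1,2)
i=2: outside box; Z[2]=0
i=3: outside box; Z[3]=0
i=4: outside box; Z[4]=0
i=5: outside box; Z[5]=0
i=6: outside box; Z[6]=0
i=7: outside box; Z[7]=1 extend→box=[7,8)
i=8: outside box; Z[8]=0
i=9: outside box; Z[9]=0
i=10: outside box; Z[10]=0
i=11: outside box; Z[11]=4 extend→box=[11,15)
i=12: min(r-i=3, Z[1]=1)=1; Z[12]=1
i=13: min(r-i=2, Z[2]=0)=0; Z[13]=0
i=14: min(r-i=1, Z[3]=0)=0; Z[14]=0
i=15: outside box; Z[15]=3 extend→box=[15,18)
i=16: min(r-i=2, Z[1]=1)=1; Z[16]=1
i=17: min(r-i=1, Z[2]=0)=0; Z[17]=0
i=18: outside box; Z[18]=0
i=19: outside box; Z[19]=2 extend→box=[19,21)
i=20: min(r-i=1, Z[1]=1)=1; Z[20]=4 extend→box=[20,24)
i=21: min(r-i=3, Z[1]=1)=1; Z[21]=1
i=22: min(r-i=2, Z[2]=0)=0; Z[22]=0
i=23: min(r-i=1, Z[3]=0)=0; Z[23]=0
i=24: outside box; Z[24]=0
i=25: outside box; Z[25]=0
i=26: outside box; Z[26]=1 extend→box=[26,27)
i=27: outside box; Z[27]=0
i=28: outside box; Z[28]=0
i=29: outside box; Z[29]=1 extend→box=[29,30)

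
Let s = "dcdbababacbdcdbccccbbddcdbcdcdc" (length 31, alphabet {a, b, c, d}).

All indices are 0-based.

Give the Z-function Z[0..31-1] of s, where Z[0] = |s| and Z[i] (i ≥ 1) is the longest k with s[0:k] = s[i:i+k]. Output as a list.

Z[0]=31
i=1: i≥r, start 0; Z[1]=0
i=2: i≥r, start 0; Z[2]=1 grow→box=[2,3)
i=3: i≥r, start 0; Z[3]=0
i=4: i≥r, start 0; Z[4]=0
i=5: i≥r, start 0; Z[5]=0
i=6: i≥r, start 0; Z[6]=0
i=7: i≥r, start 0; Z[7]=0
i=8: i≥r, start 0; Z[8]=0
i=9: i≥r, start 0; Z[9]=0
i=10: i≥r, start 0; Z[10]=0
i=11: i≥r, start 0; Z[11]=4 grow→box=[11,15)
i=12: min(r-i=3, Z[1]=0)=0; Z[12]=0
i=13: min(r-i=2, Z[2]=1)=1; Z[13]=1
i=14: min(r-i=1, Z[3]=0)=0; Z[14]=0
i=15: i≥r, start 0; Z[15]=0
i=16: i≥r, start 0; Z[16]=0
i=17: i≥r, start 0; Z[17]=0
i=18: i≥r, start 0; Z[18]=0
i=19: i≥r, start 0; Z[19]=0
i=20: i≥r, start 0; Z[20]=0
i=21: i≥r, start 0; Z[21]=1 grow→box=[21,22)
i=22: i≥r, start 0; Z[22]=4 grow→box=[22,26)
i=23: min(r-i=3, Z[1]=0)=0; Z[23]=0
i=24: min(r-i=2, Z[2]=1)=1; Z[24]=1
i=25: min(r-i=1, Z[3]=0)=0; Z[25]=0
i=26: i≥r, start 0; Z[26]=0
i=27: i≥r, start 0; Z[27]=3 grow→box=[27,30)
i=28: min(r-i=2, Z[1]=0)=0; Z[28]=0
i=29: min(r-i=1, Z[2]=1)=1; Z[29]=2 grow→box=[29,31)
i=30: min(r-i=1, Z[1]=0)=0; Z[30]=0

[31, 0, 1, 0, 0, 0, 0, 0, 0, 0, 0, 4, 0, 1, 0, 0, 0, 0, 0, 0, 0, 1, 4, 0, 1, 0, 0, 3, 0, 2, 0]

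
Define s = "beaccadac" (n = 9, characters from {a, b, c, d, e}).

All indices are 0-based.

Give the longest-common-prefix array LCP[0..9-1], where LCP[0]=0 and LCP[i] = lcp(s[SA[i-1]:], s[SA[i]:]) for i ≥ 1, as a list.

sorted suffixes:
  #0 SA[0]=7  'ac'
  #1 SA[1]=2  'accadac'
  #2 SA[2]=5  'adac'
  #3 SA[3]=0  'beaccadac'
  #4 SA[4]=8  'c'
  #5 SA[5]=4  'cadac'
  #6 SA[6]=3  'ccadac'
  #7 SA[7]=6  'dac'
  #8 SA[8]=1  'eaccadac'

SA = [7, 2, 5, 0, 8, 4, 3, 6, 1]
rank  pair      lcp
   1  s[7:],s[2:]  2  'ac'
   2  s[2:],s[5:]  1  'a'
   3  s[5:],s[0:]  0  ''
   4  s[0:],s[8:]  0  ''
   5  s[8:],s[4:]  1  'c'
   6  s[4:],s[3:]  1  'c'
   7  s[3:],s[6:]  0  ''
   8  s[6:],s[1:]  0  ''

[0, 2, 1, 0, 0, 1, 1, 0, 0]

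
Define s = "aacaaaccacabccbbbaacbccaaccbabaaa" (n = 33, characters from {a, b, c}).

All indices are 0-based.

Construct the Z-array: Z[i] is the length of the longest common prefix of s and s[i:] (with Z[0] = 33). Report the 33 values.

[33, 1, 0, 2, 3, 1, 0, 0, 1, 0, 1, 0, 0, 0, 0, 0, 0, 3, 1, 0, 0, 0, 0, 3, 1, 0, 0, 0, 1, 0, 2, 2, 1]

Z[0]=33
i=1: outside box; Z[1]=1 extend→box=[1,2)
i=2: outside box; Z[2]=0
i=3: outside box; Z[3]=2 extend→box=[3,5)
i=4: min(r-i=1, Z[1]=1)=1; Z[4]=3 extend→box=[4,7)
i=5: min(r-i=2, Z[1]=1)=1; Z[5]=1
i=6: min(r-i=1, Z[2]=0)=0; Z[6]=0
i=7: outside box; Z[7]=0
i=8: outside box; Z[8]=1 extend→box=[8,9)
i=9: outside box; Z[9]=0
i=10: outside box; Z[10]=1 extend→box=[10,11)
i=11: outside box; Z[11]=0
i=12: outside box; Z[12]=0
i=13: outside box; Z[13]=0
i=14: outside box; Z[14]=0
i=15: outside box; Z[15]=0
i=16: outside box; Z[16]=0
i=17: outside box; Z[17]=3 extend→box=[17,20)
i=18: min(r-i=2, Z[1]=1)=1; Z[18]=1
i=19: min(r-i=1, Z[2]=0)=0; Z[19]=0
i=20: outside box; Z[20]=0
i=21: outside box; Z[21]=0
i=22: outside box; Z[22]=0
i=23: outside box; Z[23]=3 extend→box=[23,26)
i=24: min(r-i=2, Z[1]=1)=1; Z[24]=1
i=25: min(r-i=1, Z[2]=0)=0; Z[25]=0
i=26: outside box; Z[26]=0
i=27: outside box; Z[27]=0
i=28: outside box; Z[28]=1 extend→box=[28,29)
i=29: outside box; Z[29]=0
i=30: outside box; Z[30]=2 extend→box=[30,32)
i=31: min(r-i=1, Z[1]=1)=1; Z[31]=2 extend→box=[31,33)
i=32: min(r-i=1, Z[1]=1)=1; Z[32]=1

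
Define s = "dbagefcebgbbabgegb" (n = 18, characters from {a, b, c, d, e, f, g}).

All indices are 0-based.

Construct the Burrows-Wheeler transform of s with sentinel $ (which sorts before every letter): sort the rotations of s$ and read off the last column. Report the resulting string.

bbbgbdgeaf$cggeebab

rank  rotation             last
    0  $dbagefcebgbbabgegb  b
    1  abgegb$dbagefcebgbb  b
    2  agefcebgbbabgegb$db  b
    3  b$dbagefcebgbbabgeg  g
    4  babgegb$dbagefcebgb  b
    5  bagefcebgbbabgegb$d  d
    6  bbabgegb$dbagefcebg  g
    7  bgbbabgegb$dbagefce  e
    8  bgegb$dbagefcebgbba  a
    9  cebgbbabgegb$dbagef  f
   10  dbagefcebgbbabgegb$  $
   11  ebgbbabgegb$dbagefc  c
   12  efcebgbbabgegb$dbag  g
   13  egb$dbagefcebgbbabg  g
   14  fcebgbbabgegb$dbage  e
   15  gb$dbagefcebgbbabge  e
   16  gbbabgegb$dbagefceb  b
   17  gefcebgbbabgegb$dba  a
   18  gegb$dbagefcebgbbab  b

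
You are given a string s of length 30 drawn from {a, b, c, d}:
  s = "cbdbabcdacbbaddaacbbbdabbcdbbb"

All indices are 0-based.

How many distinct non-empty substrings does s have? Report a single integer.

418

sorted suffixes:
  #0 SA[0]=15  'aacbbbdabbcdbbb'
  #1 SA[1]=22  'abbcdbbb'
  #2 SA[2]=4  'abcdacbbaddaacbbbdabbcdbbb'
  #3 SA[3]=8  'acbbaddaacbbbdabbcdbbb'
  #4 SA[4]=16  'acbbbdabbcdbbb'
  #5 SA[5]=12  'addaacbbbdabbcdbbb'
  #6 SA[6]=29  'b'
  #7 SA[7]=3  'babcdacbbaddaacbbbdabbcdbbb'
  #8 SA[8]=11  'baddaacbbbdabbcdbbb'
  #9 SA[9]=28  'bb'
  #10 SA[10]=10  'bbaddaacbbbdabbcdbbb'
  #11 SA[11]=27  'bbb'
  #12 SA[12]=18  'bbbdabbcdbbb'
  #13 SA[13]=23  'bbcdbbb'
  #14 SA[14]=19  'bbdabbcdbbb'
  #15 SA[15]=5  'bcdacbbaddaacbbbdabbcdbbb'
  #16 SA[16]=24  'bcdbbb'
  #17 SA[17]=20  'bdabbcdbbb'
  #18 SA[18]=1  'bdbabcdacbbaddaacbbbdabbcdbbb'
  #19 SA[19]=9  'cbbaddaacbbbdabbcdbbb'
  #20 SA[20]=17  'cbbbdabbcdbbb'
  #21 SA[21]=0  'cbdbabcdacbbaddaacbbbdabbcdbbb'
  #22 SA[22]=6  'cdacbbaddaacbbbdabbcdbbb'
  #23 SA[23]=25  'cdbbb'
  #24 SA[24]=14  'daacbbbdabbcdbbb'
  #25 SA[25]=21  'dabbcdbbb'
  #26 SA[26]=7  'dacbbaddaacbbbdabbcdbbb'
  #27 SA[27]=2  'dbabcdacbbaddaacbbbdabbcdbbb'
  #28 SA[28]=26  'dbbb'
  #29 SA[29]=13  'ddaacbbbdabbcdbbb'

SA = [15, 22, 4, 8, 16, 12, 29, 3, 11, 28, 10, 27, 18, 23, 19, 5, 24, 20, 1, 9, 17, 0, 6, 25, 14, 21, 7, 2, 26, 13]
i: (SA[i-1],SA[i]) lcp shared
  1: (15,22) 1 'a'
  2: (22,4) 2 'ab'
  3: (4,8) 1 'a'
  4: (8,16) 4 'acbb'
  5: (16,12) 1 'a'
  6: (12,29) 0 ''
  7: (29,3) 1 'b'
  8: (3,11) 2 'ba'
  9: (11,28) 1 'b'
  10: (28,10) 2 'bb'
  11: (10,27) 2 'bb'
  12: (27,18) 3 'bbb'
  13: (18,23) 2 'bb'
  14: (23,19) 2 'bb'
  15: (19,5) 1 'b'
  16: (5,24) 3 'bcd'
  17: (24,20) 1 'b'
  18: (20,1) 2 'bd'
  19: (1,9) 0 ''
  20: (9,17) 3 'cbb'
  21: (17,0) 2 'cb'
  22: (0,6) 1 'c'
  23: (6,25) 2 'cd'
  24: (25,14) 0 ''
  25: (14,21) 2 'da'
  26: (21,7) 2 'da'
  27: (7,2) 1 'd'
  28: (2,26) 2 'db'
  29: (26,13) 1 'd'

n(n+1)/2 = 30·31/2 = 465
Σ LCP = 0 + 1 + 2 + 1 + 4 + 1 + 0 + 1 + 2 + 1 + 2 + 2 + 3 + 2 + 2 + 1 + 3 + 1 + 2 + 0 + 3 + 2 + 1 + 2 + 0 + 2 + 2 + 1 + 2 + 1 = 47
distinct = 465 − 47 = 418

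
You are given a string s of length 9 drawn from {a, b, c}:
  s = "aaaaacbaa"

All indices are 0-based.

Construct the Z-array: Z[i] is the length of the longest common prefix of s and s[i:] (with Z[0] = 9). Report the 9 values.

Z[0]=9
i=1: fresh scan; Z[1]=4 extend→box=[1,5)
i=2: min(r-i=3, Z[1]=4)=3; Z[2]=3
i=3: min(r-i=2, Z[2]=3)=2; Z[3]=2
i=4: min(r-i=1, Z[3]=2)=1; Z[4]=1
i=5: fresh scan; Z[5]=0
i=6: fresh scan; Z[6]=0
i=7: fresh scan; Z[7]=2 extend→box=[7,9)
i=8: min(r-i=1, Z[1]=4)=1; Z[8]=1

[9, 4, 3, 2, 1, 0, 0, 2, 1]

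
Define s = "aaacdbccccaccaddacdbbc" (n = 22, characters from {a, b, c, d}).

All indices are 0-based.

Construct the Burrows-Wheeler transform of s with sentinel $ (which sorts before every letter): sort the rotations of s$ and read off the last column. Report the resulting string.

rank  rotation                 last
    0  $aaacdbccccaccaddacdbbc  c
    1  aaacdbccccaccaddacdbbc$  $
    2  aacdbccccaccaddacdbbc$a  a
    3  accaddacdbbc$aaacdbcccc  c
    4  acdbbc$aaacdbccccaccadd  d
    5  acdbccccaccaddacdbbc$aa  a
    6  addacdbbc$aaacdbccccacc  c
    7  bbc$aaacdbccccaccaddacd  d
    8  bc$aaacdbccccaccaddacdb  b
    9  bccccaccaddacdbbc$aaacd  d
   10  c$aaacdbccccaccaddacdbb  b
   11  caccaddacdbbc$aaacdbccc  c
   12  caddacdbbc$aaacdbccccac  c
   13  ccaccaddacdbbc$aaacdbcc  c
   14  ccaddacdbbc$aaacdbcccca  a
   15  cccaccaddacdbbc$aaacdbc  c
   16  ccccaccaddacdbbc$aaacdb  b
   17  cdbbc$aaacdbccccaccadda  a
   18  cdbccccaccaddacdbbc$aaa  a
   19  dacdbbc$aaacdbccccaccad  d
   20  dbbc$aaacdbccccaccaddac  c
   21  dbccccaccaddacdbbc$aaac  c
   22  ddacdbbc$aaacdbccccacca  a

c$acdacdbdbcccacbaadcca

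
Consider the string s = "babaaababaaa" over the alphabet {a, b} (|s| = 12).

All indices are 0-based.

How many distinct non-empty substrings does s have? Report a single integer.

49

rank | idx | suffix
   0 |  11 | a
   1 |  10 | aa
   2 |   9 | aaa
   3 |   3 | aaababaaa
   4 |   4 | aababaaa
   5 |   7 | abaaa
   6 |   1 | abaaababaaa
   7 |   5 | ababaaa
   8 |   8 | baaa
   9 |   2 | baaababaaa
  10 |   6 | babaaa
  11 |   0 | babaaababaaa

SA = [11, 10, 9, 3, 4, 7, 1, 5, 8, 2, 6, 0]
[i] adj suffixes → lcp
  [1] 11/10 → 1 ('a')
  [2] 10/9 → 2 ('aa')
  [3] 9/3 → 3 ('aaa')
  [4] 3/4 → 2 ('aa')
  [5] 4/7 → 1 ('a')
  [6] 7/1 → 5 ('abaaa')
  [7] 1/5 → 3 ('aba')
  [8] 5/8 → 0 ('')
  [9] 8/2 → 4 ('baaa')
  [10] 2/6 → 2 ('ba')
  [11] 6/0 → 6 ('babaaa')

n(n+1)/2 = 12·13/2 = 78
Σ LCP = 0 + 1 + 2 + 3 + 2 + 1 + 5 + 3 + 0 + 4 + 2 + 6 = 29
distinct = 78 − 29 = 49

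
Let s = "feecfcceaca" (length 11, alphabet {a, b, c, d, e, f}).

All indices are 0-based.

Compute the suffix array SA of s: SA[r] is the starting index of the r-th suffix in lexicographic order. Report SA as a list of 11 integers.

sorted suffixes:
  #0 SA[0]=10  'a'
  #1 SA[1]=8  'aca'
  #2 SA[2]=9  'ca'
  #3 SA[3]=5  'cceaca'
  #4 SA[4]=6  'ceaca'
  #5 SA[5]=3  'cfcceaca'
  #6 SA[6]=7  'eaca'
  #7 SA[7]=2  'ecfcceaca'
  #8 SA[8]=1  'eecfcceaca'
  #9 SA[9]=4  'fcceaca'
  #10 SA[10]=0  'feecfcceaca'

[10, 8, 9, 5, 6, 3, 7, 2, 1, 4, 0]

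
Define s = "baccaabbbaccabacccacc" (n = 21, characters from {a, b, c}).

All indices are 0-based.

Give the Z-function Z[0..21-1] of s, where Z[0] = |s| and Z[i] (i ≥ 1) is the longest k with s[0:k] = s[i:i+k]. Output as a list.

Z[0]=21
i=1: i≥r, start 0; Z[1]=0
i=2: i≥r, start 0; Z[2]=0
i=3: i≥r, start 0; Z[3]=0
i=4: i≥r, start 0; Z[4]=0
i=5: i≥r, start 0; Z[5]=0
i=6: i≥r, start 0; Z[6]=1 scan→box=[6,7)
i=7: i≥r, start 0; Z[7]=1 scan→box=[7,8)
i=8: i≥r, start 0; Z[8]=5 scan→box=[8,13)
i=9: min(r-i=4, Z[1]=0)=0; Z[9]=0
i=10: min(r-i=3, Z[2]=0)=0; Z[10]=0
i=11: min(r-i=2, Z[3]=0)=0; Z[11]=0
i=12: min(r-i=1, Z[4]=0)=0; Z[12]=0
i=13: i≥r, start 0; Z[13]=4 scan→box=[13,17)
i=14: min(r-i=3, Z[1]=0)=0; Z[14]=0
i=15: min(r-i=2, Z[2]=0)=0; Z[15]=0
i=16: min(r-i=1, Z[3]=0)=0; Z[16]=0
i=17: i≥r, start 0; Z[17]=0
i=18: i≥r, start 0; Z[18]=0
i=19: i≥r, start 0; Z[19]=0
i=20: i≥r, start 0; Z[20]=0

[21, 0, 0, 0, 0, 0, 1, 1, 5, 0, 0, 0, 0, 4, 0, 0, 0, 0, 0, 0, 0]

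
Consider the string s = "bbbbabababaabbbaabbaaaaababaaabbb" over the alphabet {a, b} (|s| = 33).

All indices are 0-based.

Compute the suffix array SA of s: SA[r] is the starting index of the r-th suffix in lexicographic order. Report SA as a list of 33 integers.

sorted suffixes:
  #0 SA[0]=19  'aaaaababaaabbb'
  #1 SA[1]=20  'aaaababaaabbb'
  #2 SA[2]=21  'aaababaaabbb'
  #3 SA[3]=27  'aaabbb'
  #4 SA[4]=22  'aababaaabbb'
  #5 SA[5]=15  'aabbaaaaababaaabbb'
  #6 SA[6]=28  'aabbb'
  #7 SA[7]=10  'aabbbaabbaaaaababaaabbb'
  #8 SA[8]=25  'abaaabbb'
  #9 SA[9]=8  'abaabbbaabbaaaaababaaabbb'
  #10 SA[10]=23  'ababaaabbb'
  #11 SA[11]=6  'ababaabbbaabbaaaaababaaabbb'
  #12 SA[12]=4  'abababaabbbaabbaaaaababaaabbb'
  #13 SA[13]=16  'abbaaaaababaaabbb'
  #14 SA[14]=29  'abbb'
  #15 SA[15]=11  'abbbaabbaaaaababaaabbb'
  #16 SA[16]=32  'b'
  #17 SA[17]=18  'baaaaababaaabbb'
  #18 SA[18]=26  'baaabbb'
  #19 SA[19]=14  'baabbaaaaababaaabbb'
  #20 SA[20]=9  'baabbbaabbaaaaababaaabbb'
  #21 SA[21]=24  'babaaabbb'
  #22 SA[22]=7  'babaabbbaabbaaaaababaaabbb'
  #23 SA[23]=5  'bababaabbbaabbaaaaababaaabbb'
  #24 SA[24]=3  'babababaabbbaabbaaaaababaaabbb'
  #25 SA[25]=31  'bb'
  #26 SA[26]=17  'bbaaaaababaaabbb'
  #27 SA[27]=13  'bbaabbaaaaababaaabbb'
  #28 SA[28]=2  'bbabababaabbbaabbaaaaababaaabbb'
  #29 SA[29]=30  'bbb'
  #30 SA[30]=12  'bbbaabbaaaaababaaabbb'
  #31 SA[31]=1  'bbbabababaabbbaabbaaaaababaaabbb'
  #32 SA[32]=0  'bbbbabababaabbbaabbaaaaababaaabbb'

[19, 20, 21, 27, 22, 15, 28, 10, 25, 8, 23, 6, 4, 16, 29, 11, 32, 18, 26, 14, 9, 24, 7, 5, 3, 31, 17, 13, 2, 30, 12, 1, 0]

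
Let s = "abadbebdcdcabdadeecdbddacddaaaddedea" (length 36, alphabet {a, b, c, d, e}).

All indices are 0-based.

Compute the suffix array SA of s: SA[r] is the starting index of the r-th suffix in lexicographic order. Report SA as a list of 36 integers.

rank→(start, suffix):
  0 → (35, 'a')
  1 → (27, 'aaaddedea')
  2 → (28, 'aaddedea')
  3 → (0, 'abadbebdcdcabdadeecdbddacddaaaddedea')
  4 → (11, 'abdadeecdbddacddaaaddedea')
  5 → (23, 'acddaaaddedea')
  6 → (2, 'adbebdcdcabdadeecdbddacddaaaddedea')
  7 → (29, 'addedea')
  8 → (14, 'adeecdbddacddaaaddedea')
  9 → (1, 'badbebdcdcabdadeecdbddacddaaaddedea')
  10 → (12, 'bdadeecdbddacddaaaddedea')
  11 → (6, 'bdcdcabdadeecdbddacddaaaddedea')
  12 → (20, 'bddacddaaaddedea')
  13 → (4, 'bebdcdcabdadeecdbddacddaaaddedea')
  14 → (10, 'cabdadeecdbddacddaaaddedea')
  15 → (18, 'cdbddacddaaaddedea')
  16 → (8, 'cdcabdadeecdbddacddaaaddedea')
  17 → (24, 'cddaaaddedea')
  18 → (26, 'daaaddedea')
  19 → (22, 'dacddaaaddedea')
  20 → (13, 'dadeecdbddacddaaaddedea')
  21 → (19, 'dbddacddaaaddedea')
  22 → (3, 'dbebdcdcabdadeecdbddacddaaaddedea')
  23 → (9, 'dcabdadeecdbddacddaaaddedea')
  24 → (7, 'dcdcabdadeecdbddacddaaaddedea')
  25 → (25, 'ddaaaddedea')
  26 → (21, 'ddacddaaaddedea')
  27 → (30, 'ddedea')
  28 → (33, 'dea')
  29 → (31, 'dedea')
  30 → (15, 'deecdbddacddaaaddedea')
  31 → (34, 'ea')
  32 → (5, 'ebdcdcabdadeecdbddacddaaaddedea')
  33 → (17, 'ecdbddacddaaaddedea')
  34 → (32, 'edea')
  35 → (16, 'eecdbddacddaaaddedea')

[35, 27, 28, 0, 11, 23, 2, 29, 14, 1, 12, 6, 20, 4, 10, 18, 8, 24, 26, 22, 13, 19, 3, 9, 7, 25, 21, 30, 33, 31, 15, 34, 5, 17, 32, 16]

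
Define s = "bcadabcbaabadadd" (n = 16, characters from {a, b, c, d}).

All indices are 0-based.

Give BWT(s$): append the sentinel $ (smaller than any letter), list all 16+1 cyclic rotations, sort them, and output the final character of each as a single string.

rank  rotation           last
    0  $bcadabcbaabadadd  d
    1  aabadadd$bcadabcb  b
    2  abadadd$bcadabcba  a
    3  abcbaabadadd$bcad  d
    4  adabcbaabadadd$bc  c
    5  adadd$bcadabcbaab  b
    6  add$bcadabcbaabad  d
    7  baabadadd$bcadabc  c
    8  badadd$bcadabcbaa  a
    9  bcadabcbaabadadd$  $
   10  bcbaabadadd$bcada  a
   11  cadabcbaabadadd$b  b
   12  cbaabadadd$bcadab  b
   13  d$bcadabcbaabadad  d
   14  dabcbaabadadd$bca  a
   15  dadd$bcadabcbaaba  a
   16  dd$bcadabcbaabada  a

dbadcbdca$abbdaaa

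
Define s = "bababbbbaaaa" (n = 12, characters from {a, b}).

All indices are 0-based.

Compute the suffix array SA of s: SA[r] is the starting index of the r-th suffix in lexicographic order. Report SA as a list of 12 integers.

sorted suffixes:
  #0 SA[0]=11  'a'
  #1 SA[1]=10  'aa'
  #2 SA[2]=9  'aaa'
  #3 SA[3]=8  'aaaa'
  #4 SA[4]=1  'ababbbbaaaa'
  #5 SA[5]=3  'abbbbaaaa'
  #6 SA[6]=7  'baaaa'
  #7 SA[7]=0  'bababbbbaaaa'
  #8 SA[8]=2  'babbbbaaaa'
  #9 SA[9]=6  'bbaaaa'
  #10 SA[10]=5  'bbbaaaa'
  #11 SA[11]=4  'bbbbaaaa'

[11, 10, 9, 8, 1, 3, 7, 0, 2, 6, 5, 4]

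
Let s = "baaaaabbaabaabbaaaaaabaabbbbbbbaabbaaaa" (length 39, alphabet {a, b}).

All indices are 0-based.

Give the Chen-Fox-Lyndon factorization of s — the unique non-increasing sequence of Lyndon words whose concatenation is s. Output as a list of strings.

["b", "aaaaabbaabaabb", "aaaaaabaabbbbbbbaabb", "a", "a", "a", "a"]

emit factor 1: 'b' (i=0, period=1)
emit factor 2: 'aaaaabbaabaabb' (i=1, period=14)
emit factor 3: 'aaaaaabaabbbbbbbaabb' (i=15, period=20)
emit factor 4: 'a' (i=35, period=1)
emit factor 5: 'a' (i=36, period=1)
emit factor 6: 'a' (i=37, period=1)
emit factor 7: 'a' (i=38, period=1)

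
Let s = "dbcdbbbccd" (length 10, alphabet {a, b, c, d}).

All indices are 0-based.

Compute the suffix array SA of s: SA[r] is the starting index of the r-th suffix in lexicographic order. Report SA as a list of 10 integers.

[4, 5, 6, 1, 7, 8, 2, 9, 3, 0]

rank | idx | suffix
   0 |   4 | bbbccd
   1 |   5 | bbccd
   2 |   6 | bccd
   3 |   1 | bcdbbbccd
   4 |   7 | ccd
   5 |   8 | cd
   6 |   2 | cdbbbccd
   7 |   9 | d
   8 |   3 | dbbbccd
   9 |   0 | dbcdbbbccd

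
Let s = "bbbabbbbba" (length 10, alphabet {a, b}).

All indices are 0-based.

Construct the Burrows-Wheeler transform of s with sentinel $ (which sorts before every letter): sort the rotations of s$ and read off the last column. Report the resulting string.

abbbbbbb$ba

rank  rotation     last
    0  $bbbabbbbba  a
    1  a$bbbabbbbb  b
    2  abbbbba$bbb  b
    3  ba$bbbabbbb  b
    4  babbbbba$bb  b
    5  bba$bbbabbb  b
    6  bbabbbbba$b  b
    7  bbba$bbbabb  b
    8  bbbabbbbba$  $
    9  bbbba$bbbab  b
   10  bbbbba$bbba  a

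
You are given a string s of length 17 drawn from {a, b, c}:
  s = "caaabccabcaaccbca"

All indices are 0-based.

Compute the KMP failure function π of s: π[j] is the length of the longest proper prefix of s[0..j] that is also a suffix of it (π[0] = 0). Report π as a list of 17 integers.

[0, 0, 0, 0, 0, 1, 1, 2, 0, 1, 2, 3, 1, 1, 0, 1, 2]

π[0] = 0
j=1 s[j]='a': π[1]=0 (border '')
j=2 s[j]='a': π[2]=0 (border '')
j=3 s[j]='a': π[3]=0 (border '')
j=4 s[j]='b': π[4]=0 (border '')
j=5 s[j]='c': π[5]=1 (border 'c')
j=6 s[j]='c': k: 1→0; π[6]=1 (border 'c')
j=7 s[j]='a': π[7]=2 (border 'ca')
j=8 s[j]='b': k: 2→0; π[8]=0 (border '')
j=9 s[j]='c': π[9]=1 (border 'c')
j=10 s[j]='a': π[10]=2 (border 'ca')
j=11 s[j]='a': π[11]=3 (border 'caa')
j=12 s[j]='c': k: 3→0; π[12]=1 (border 'c')
j=13 s[j]='c': k: 1→0; π[13]=1 (border 'c')
j=14 s[j]='b': k: 1→0; π[14]=0 (border '')
j=15 s[j]='c': π[15]=1 (border 'c')
j=16 s[j]='a': π[16]=2 (border 'ca')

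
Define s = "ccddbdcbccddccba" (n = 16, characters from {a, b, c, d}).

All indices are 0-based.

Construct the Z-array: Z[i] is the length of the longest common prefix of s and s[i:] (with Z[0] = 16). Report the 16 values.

Z[0]=16
i=1: i≥r, start 0; Z[1]=1 extend→box=[1,2)
i=2: i≥r, start 0; Z[2]=0
i=3: i≥r, start 0; Z[3]=0
i=4: i≥r, start 0; Z[4]=0
i=5: i≥r, start 0; Z[5]=0
i=6: i≥r, start 0; Z[6]=1 extend→box=[6,7)
i=7: i≥r, start 0; Z[7]=0
i=8: i≥r, start 0; Z[8]=4 extend→box=[8,12)
i=9: min(r-i=3, Z[1]=1)=1; Z[9]=1
i=10: min(r-i=2, Z[2]=0)=0; Z[10]=0
i=11: min(r-i=1, Z[3]=0)=0; Z[11]=0
i=12: i≥r, start 0; Z[12]=2 extend→box=[12,14)
i=13: min(r-i=1, Z[1]=1)=1; Z[13]=1
i=14: i≥r, start 0; Z[14]=0
i=15: i≥r, start 0; Z[15]=0

[16, 1, 0, 0, 0, 0, 1, 0, 4, 1, 0, 0, 2, 1, 0, 0]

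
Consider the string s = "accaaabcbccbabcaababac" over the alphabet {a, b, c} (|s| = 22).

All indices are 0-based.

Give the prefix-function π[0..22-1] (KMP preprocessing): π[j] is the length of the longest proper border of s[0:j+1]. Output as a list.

[0, 0, 0, 1, 1, 1, 0, 0, 0, 0, 0, 0, 1, 0, 0, 1, 1, 0, 1, 0, 1, 2]

π[0] = 0
j=1 s[j]='c': π[1]=0 (border '')
j=2 s[j]='c': π[2]=0 (border '')
j=3 s[j]='a': π[3]=1 (border 'a')
j=4 s[j]='a': k: 1→0; π[4]=1 (border 'a')
j=5 s[j]='a': k: 1→0; π[5]=1 (border 'a')
j=6 s[j]='b': k: 1→0; π[6]=0 (border '')
j=7 s[j]='c': π[7]=0 (border '')
j=8 s[j]='b': π[8]=0 (border '')
j=9 s[j]='c': π[9]=0 (border '')
j=10 s[j]='c': π[10]=0 (border '')
j=11 s[j]='b': π[11]=0 (border '')
j=12 s[j]='a': π[12]=1 (border 'a')
j=13 s[j]='b': k: 1→0; π[13]=0 (border '')
j=14 s[j]='c': π[14]=0 (border '')
j=15 s[j]='a': π[15]=1 (border 'a')
j=16 s[j]='a': k: 1→0; π[16]=1 (border 'a')
j=17 s[j]='b': k: 1→0; π[17]=0 (border '')
j=18 s[j]='a': π[18]=1 (border 'a')
j=19 s[j]='b': k: 1→0; π[19]=0 (border '')
j=20 s[j]='a': π[20]=1 (border 'a')
j=21 s[j]='c': π[21]=2 (border 'ac')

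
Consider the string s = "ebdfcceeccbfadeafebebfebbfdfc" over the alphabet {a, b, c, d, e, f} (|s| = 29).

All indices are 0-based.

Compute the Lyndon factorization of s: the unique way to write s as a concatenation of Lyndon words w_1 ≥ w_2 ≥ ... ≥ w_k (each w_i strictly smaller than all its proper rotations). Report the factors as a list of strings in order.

["e", "bdfcceeccbf", "adeafebebfebbfdfc"]

emit factor 1: 'e' (i=0, period=1)
emit factor 2: 'bdfcceeccbf' (i=1, period=11)
emit factor 3: 'adeafebebfebbfdfc' (i=12, period=17)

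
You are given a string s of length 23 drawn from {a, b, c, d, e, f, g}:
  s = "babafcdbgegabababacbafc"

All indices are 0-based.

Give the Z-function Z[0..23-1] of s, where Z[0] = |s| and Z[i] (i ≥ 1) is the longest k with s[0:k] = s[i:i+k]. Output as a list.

[23, 0, 2, 0, 0, 0, 0, 1, 0, 0, 0, 0, 4, 0, 4, 0, 2, 0, 0, 2, 0, 0, 0]

Z[0]=23
i=1: fresh scan; Z[1]=0
i=2: fresh scan; Z[2]=2 grow→box=[2,4)
i=3: min(r-i=1, Z[1]=0)=0; Z[3]=0
i=4: fresh scan; Z[4]=0
i=5: fresh scan; Z[5]=0
i=6: fresh scan; Z[6]=0
i=7: fresh scan; Z[7]=1 grow→box=[7,8)
i=8: fresh scan; Z[8]=0
i=9: fresh scan; Z[9]=0
i=10: fresh scan; Z[10]=0
i=11: fresh scan; Z[11]=0
i=12: fresh scan; Z[12]=4 grow→box=[12,16)
i=13: min(r-i=3, Z[1]=0)=0; Z[13]=0
i=14: min(r-i=2, Z[2]=2)=2; Z[14]=4 grow→box=[14,18)
i=15: min(r-i=3, Z[1]=0)=0; Z[15]=0
i=16: min(r-i=2, Z[2]=2)=2; Z[16]=2
i=17: min(r-i=1, Z[3]=0)=0; Z[17]=0
i=18: fresh scan; Z[18]=0
i=19: fresh scan; Z[19]=2 grow→box=[19,21)
i=20: min(r-i=1, Z[1]=0)=0; Z[20]=0
i=21: fresh scan; Z[21]=0
i=22: fresh scan; Z[22]=0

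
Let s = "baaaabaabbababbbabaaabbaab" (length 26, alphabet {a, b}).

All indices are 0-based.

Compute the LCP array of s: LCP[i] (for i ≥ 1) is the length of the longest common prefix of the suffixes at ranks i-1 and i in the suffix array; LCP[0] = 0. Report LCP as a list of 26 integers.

rank→(start, suffix):
  0 → (1, 'aaaabaabbababbbabaaabbaab')
  1 → (2, 'aaabaabbababbbabaaabbaab')
  2 → (18, 'aaabbaab')
  3 → (23, 'aab')
  4 → (3, 'aabaabbababbbabaaabbaab')
  5 → (19, 'aabbaab')
  6 → (6, 'aabbababbbabaaabbaab')
  7 → (24, 'ab')
  8 → (16, 'abaaabbaab')
  9 → (4, 'abaabbababbbabaaabbaab')
  10 → (10, 'ababbbabaaabbaab')
  11 → (20, 'abbaab')
  12 → (7, 'abbababbbabaaabbaab')
  13 → (12, 'abbbabaaabbaab')
  14 → (25, 'b')
  15 → (0, 'baaaabaabbababbbabaaabbaab')
  16 → (17, 'baaabbaab')
  17 → (22, 'baab')
  18 → (5, 'baabbababbbabaaabbaab')
  19 → (15, 'babaaabbaab')
  20 → (9, 'bababbbabaaabbaab')
  21 → (11, 'babbbabaaabbaab')
  22 → (21, 'bbaab')
  23 → (14, 'bbabaaabbaab')
  24 → (8, 'bbababbbabaaabbaab')
  25 → (13, 'bbbabaaabbaab')

SA = [1, 2, 18, 23, 3, 19, 6, 24, 16, 4, 10, 20, 7, 12, 25, 0, 17, 22, 5, 15, 9, 11, 21, 14, 8, 13]
[i] adj suffixes → lcp
  [1] 1/2 → 3 ('aaa')
  [2] 2/18 → 4 ('aaab')
  [3] 18/23 → 2 ('aa')
  [4] 23/3 → 3 ('aab')
  [5] 3/19 → 3 ('aab')
  [6] 19/6 → 5 ('aabba')
  [7] 6/24 → 1 ('a')
  [8] 24/16 → 2 ('ab')
  [9] 16/4 → 4 ('abaa')
  [10] 4/10 → 3 ('aba')
  [11] 10/20 → 2 ('ab')
  [12] 20/7 → 4 ('abba')
  [13] 7/12 → 3 ('abb')
  [14] 12/25 → 0 ('')
  [15] 25/0 → 1 ('b')
  [16] 0/17 → 4 ('baaa')
  [17] 17/22 → 3 ('baa')
  [18] 22/5 → 4 ('baab')
  [19] 5/15 → 2 ('ba')
  [20] 15/9 → 4 ('baba')
  [21] 9/11 → 3 ('bab')
  [22] 11/21 → 1 ('b')
  [23] 21/14 → 3 ('bba')
  [24] 14/8 → 5 ('bbaba')
  [25] 8/13 → 2 ('bb')

[0, 3, 4, 2, 3, 3, 5, 1, 2, 4, 3, 2, 4, 3, 0, 1, 4, 3, 4, 2, 4, 3, 1, 3, 5, 2]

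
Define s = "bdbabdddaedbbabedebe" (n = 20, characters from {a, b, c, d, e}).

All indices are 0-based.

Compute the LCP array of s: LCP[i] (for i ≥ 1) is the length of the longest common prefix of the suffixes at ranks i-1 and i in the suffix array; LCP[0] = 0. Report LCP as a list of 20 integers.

[0, 2, 1, 0, 3, 1, 1, 2, 1, 2, 0, 1, 2, 1, 2, 1, 0, 1, 1, 2]

sorted suffixes:
  #0 SA[0]=3  'abdddaedbbabedebe'
  #1 SA[1]=13  'abedebe'
  #2 SA[2]=8  'aedbbabedebe'
  #3 SA[3]=2  'babdddaedbbabedebe'
  #4 SA[4]=12  'babedebe'
  #5 SA[5]=11  'bbabedebe'
  #6 SA[6]=0  'bdbabdddaedbbabedebe'
  #7 SA[7]=4  'bdddaedbbabedebe'
  #8 SA[8]=18  'be'
  #9 SA[9]=14  'bedebe'
  #10 SA[10]=7  'daedbbabedebe'
  #11 SA[11]=1  'dbabdddaedbbabedebe'
  #12 SA[12]=10  'dbbabedebe'
  #13 SA[13]=6  'ddaedbbabedebe'
  #14 SA[14]=5  'dddaedbbabedebe'
  #15 SA[15]=16  'debe'
  #16 SA[16]=19  'e'
  #17 SA[17]=17  'ebe'
  #18 SA[18]=9  'edbbabedebe'
  #19 SA[19]=15  'edebe'

SA = [3, 13, 8, 2, 12, 11, 0, 4, 18, 14, 7, 1, 10, 6, 5, 16, 19, 17, 9, 15]
i: (SA[i-1],SA[i]) lcp shared
  1: (3,13) 2 'ab'
  2: (13,8) 1 'a'
  3: (8,2) 0 ''
  4: (2,12) 3 'bab'
  5: (12,11) 1 'b'
  6: (11,0) 1 'b'
  7: (0,4) 2 'bd'
  8: (4,18) 1 'b'
  9: (18,14) 2 'be'
  10: (14,7) 0 ''
  11: (7,1) 1 'd'
  12: (1,10) 2 'db'
  13: (10,6) 1 'd'
  14: (6,5) 2 'dd'
  15: (5,16) 1 'd'
  16: (16,19) 0 ''
  17: (19,17) 1 'e'
  18: (17,9) 1 'e'
  19: (9,15) 2 'ed'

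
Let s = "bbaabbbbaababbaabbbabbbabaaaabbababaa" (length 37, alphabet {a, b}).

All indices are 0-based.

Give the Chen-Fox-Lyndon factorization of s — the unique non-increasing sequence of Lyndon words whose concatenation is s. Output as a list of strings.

["b", "b", "aabbbb", "aababbaabbbabbbab", "aaaabbabab", "a", "a"]

emit factor 1: 'b' (i=0, period=1)
emit factor 2: 'b' (i=1, period=1)
emit factor 3: 'aabbbb' (i=2, period=6)
emit factor 4: 'aababbaabbbabbbab' (i=8, period=17)
emit factor 5: 'aaaabbabab' (i=25, period=10)
emit factor 6: 'a' (i=35, period=1)
emit factor 7: 'a' (i=36, period=1)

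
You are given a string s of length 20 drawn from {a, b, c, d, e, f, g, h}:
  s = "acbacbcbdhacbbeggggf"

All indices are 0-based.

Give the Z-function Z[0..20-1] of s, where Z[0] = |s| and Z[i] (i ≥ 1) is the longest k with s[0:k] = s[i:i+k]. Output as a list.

[20, 0, 0, 3, 0, 0, 0, 0, 0, 0, 3, 0, 0, 0, 0, 0, 0, 0, 0, 0]

Z[0]=20
i=1: fresh scan; Z[1]=0
i=2: fresh scan; Z[2]=0
i=3: fresh scan; Z[3]=3 grow→box=[3,6)
i=4: min(r-i=2, Z[1]=0)=0; Z[4]=0
i=5: min(r-i=1, Z[2]=0)=0; Z[5]=0
i=6: fresh scan; Z[6]=0
i=7: fresh scan; Z[7]=0
i=8: fresh scan; Z[8]=0
i=9: fresh scan; Z[9]=0
i=10: fresh scan; Z[10]=3 grow→box=[10,13)
i=11: min(r-i=2, Z[1]=0)=0; Z[11]=0
i=12: min(r-i=1, Z[2]=0)=0; Z[12]=0
i=13: fresh scan; Z[13]=0
i=14: fresh scan; Z[14]=0
i=15: fresh scan; Z[15]=0
i=16: fresh scan; Z[16]=0
i=17: fresh scan; Z[17]=0
i=18: fresh scan; Z[18]=0
i=19: fresh scan; Z[19]=0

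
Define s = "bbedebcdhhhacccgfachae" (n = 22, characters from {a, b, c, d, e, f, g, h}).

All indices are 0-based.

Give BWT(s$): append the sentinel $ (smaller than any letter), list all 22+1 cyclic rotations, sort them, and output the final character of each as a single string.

rank  rotation                 last
    0  $bbedebcdhhhacccgfachae  e
    1  acccgfachae$bbedebcdhhh  h
    2  achae$bbedebcdhhhacccgf  f
    3  ae$bbedebcdhhhacccgfach  h
    4  bbedebcdhhhacccgfachae$  $
    5  bcdhhhacccgfachae$bbede  e
    6  bedebcdhhhacccgfachae$b  b
    7  cccgfachae$bbedebcdhhha  a
    8  ccgfachae$bbedebcdhhhac  c
    9  cdhhhacccgfachae$bbedeb  b
   10  cgfachae$bbedebcdhhhacc  c
   11  chae$bbedebcdhhhacccgfa  a
   12  debcdhhhacccgfachae$bbe  e
   13  dhhhacccgfachae$bbedebc  c
   14  e$bbedebcdhhhacccgfacha  a
   15  ebcdhhhacccgfachae$bbed  d
   16  edebcdhhhacccgfachae$bb  b
   17  fachae$bbedebcdhhhacccg  g
   18  gfachae$bbedebcdhhhaccc  c
   19  hacccgfachae$bbedebcdhh  h
   20  hae$bbedebcdhhhacccgfac  c
   21  hhacccgfachae$bbedebcdh  h
   22  hhhacccgfachae$bbedebcd  d

ehfh$ebacbcaecadbgchchd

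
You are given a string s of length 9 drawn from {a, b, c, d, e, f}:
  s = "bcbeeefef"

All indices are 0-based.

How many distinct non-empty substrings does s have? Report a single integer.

sorted suffixes:
  #0 SA[0]=0  'bcbeeefef'
  #1 SA[1]=2  'beeefef'
  #2 SA[2]=1  'cbeeefef'
  #3 SA[3]=3  'eeefef'
  #4 SA[4]=4  'eefef'
  #5 SA[5]=7  'ef'
  #6 SA[6]=5  'efef'
  #7 SA[7]=8  'f'
  #8 SA[8]=6  'fef'

SA = [0, 2, 1, 3, 4, 7, 5, 8, 6]
i: (SA[i-1],SA[i]) lcp shared
  1: (0,2) 1 'b'
  2: (2,1) 0 ''
  3: (1,3) 0 ''
  4: (3,4) 2 'ee'
  5: (4,7) 1 'e'
  6: (7,5) 2 'ef'
  7: (5,8) 0 ''
  8: (8,6) 1 'f'

n(n+1)/2 = 9·10/2 = 45
Σ LCP = 0 + 1 + 0 + 0 + 2 + 1 + 2 + 0 + 1 = 7
distinct = 45 − 7 = 38

38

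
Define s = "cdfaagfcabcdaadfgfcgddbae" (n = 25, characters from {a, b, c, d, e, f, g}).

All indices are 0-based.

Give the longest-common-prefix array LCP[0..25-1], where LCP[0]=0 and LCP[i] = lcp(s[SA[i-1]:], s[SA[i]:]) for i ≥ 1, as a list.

sorted suffixes:
  #0 SA[0]=12  'aadfgfcgddbae'
  #1 SA[1]=3  'aagfcabcdaadfgfcgddbae'
  #2 SA[2]=8  'abcdaadfgfcgddbae'
  #3 SA[3]=13  'adfgfcgddbae'
  #4 SA[4]=23  'ae'
  #5 SA[5]=4  'agfcabcdaadfgfcgddbae'
  #6 SA[6]=22  'bae'
  #7 SA[7]=9  'bcdaadfgfcgddbae'
  #8 SA[8]=7  'cabcdaadfgfcgddbae'
  #9 SA[9]=10  'cdaadfgfcgddbae'
  #10 SA[10]=0  'cdfaagfcabcdaadfgfcgddbae'
  #11 SA[11]=18  'cgddbae'
  #12 SA[12]=11  'daadfgfcgddbae'
  #13 SA[13]=21  'dbae'
  #14 SA[14]=20  'ddbae'
  #15 SA[15]=1  'dfaagfcabcdaadfgfcgddbae'
  #16 SA[16]=14  'dfgfcgddbae'
  #17 SA[17]=24  'e'
  #18 SA[18]=2  'faagfcabcdaadfgfcgddbae'
  #19 SA[19]=6  'fcabcdaadfgfcgddbae'
  #20 SA[20]=17  'fcgddbae'
  #21 SA[21]=15  'fgfcgddbae'
  #22 SA[22]=19  'gddbae'
  #23 SA[23]=5  'gfcabcdaadfgfcgddbae'
  #24 SA[24]=16  'gfcgddbae'

SA = [12, 3, 8, 13, 23, 4, 22, 9, 7, 10, 0, 18, 11, 21, 20, 1, 14, 24, 2, 6, 17, 15, 19, 5, 16]
i: (SA[i-1],SA[i]) lcp shared
  1: (12,3) 2 'aa'
  2: (3,8) 1 'a'
  3: (8,13) 1 'a'
  4: (13,23) 1 'a'
  5: (23,4) 1 'a'
  6: (4,22) 0 ''
  7: (22,9) 1 'b'
  8: (9,7) 0 ''
  9: (7,10) 1 'c'
  10: (10,0) 2 'cd'
  11: (0,18) 1 'c'
  12: (18,11) 0 ''
  13: (11,21) 1 'd'
  14: (21,20) 1 'd'
  15: (20,1) 1 'd'
  16: (1,14) 2 'df'
  17: (14,24) 0 ''
  18: (24,2) 0 ''
  19: (2,6) 1 'f'
  20: (6,17) 2 'fc'
  21: (17,15) 1 'f'
  22: (15,19) 0 ''
  23: (19,5) 1 'g'
  24: (5,16) 3 'gfc'

[0, 2, 1, 1, 1, 1, 0, 1, 0, 1, 2, 1, 0, 1, 1, 1, 2, 0, 0, 1, 2, 1, 0, 1, 3]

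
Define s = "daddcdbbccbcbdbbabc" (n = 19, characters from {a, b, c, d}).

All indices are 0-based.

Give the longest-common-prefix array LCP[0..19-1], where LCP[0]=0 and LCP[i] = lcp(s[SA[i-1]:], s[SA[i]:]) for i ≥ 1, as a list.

rank→(start, suffix):
  0 → (16, 'abc')
  1 → (1, 'addcdbbccbcbdbbabc')
  2 → (15, 'babc')
  3 → (14, 'bbabc')
  4 → (6, 'bbccbcbdbbabc')
  5 → (17, 'bc')
  6 → (10, 'bcbdbbabc')
  7 → (7, 'bccbcbdbbabc')
  8 → (12, 'bdbbabc')
  9 → (18, 'c')
  10 → (9, 'cbcbdbbabc')
  11 → (11, 'cbdbbabc')
  12 → (8, 'ccbcbdbbabc')
  13 → (4, 'cdbbccbcbdbbabc')
  14 → (0, 'daddcdbbccbcbdbbabc')
  15 → (13, 'dbbabc')
  16 → (5, 'dbbccbcbdbbabc')
  17 → (3, 'dcdbbccbcbdbbabc')
  18 → (2, 'ddcdbbccbcbdbbabc')

SA = [16, 1, 15, 14, 6, 17, 10, 7, 12, 18, 9, 11, 8, 4, 0, 13, 5, 3, 2]
[i] adj suffixes → lcp
  [1] 16/1 → 1 ('a')
  [2] 1/15 → 0 ('')
  [3] 15/14 → 1 ('b')
  [4] 14/6 → 2 ('bb')
  [5] 6/17 → 1 ('b')
  [6] 17/10 → 2 ('bc')
  [7] 10/7 → 2 ('bc')
  [8] 7/12 → 1 ('b')
  [9] 12/18 → 0 ('')
  [10] 18/9 → 1 ('c')
  [11] 9/11 → 2 ('cb')
  [12] 11/8 → 1 ('c')
  [13] 8/4 → 1 ('c')
  [14] 4/0 → 0 ('')
  [15] 0/13 → 1 ('d')
  [16] 13/5 → 3 ('dbb')
  [17] 5/3 → 1 ('d')
  [18] 3/2 → 1 ('d')

[0, 1, 0, 1, 2, 1, 2, 2, 1, 0, 1, 2, 1, 1, 0, 1, 3, 1, 1]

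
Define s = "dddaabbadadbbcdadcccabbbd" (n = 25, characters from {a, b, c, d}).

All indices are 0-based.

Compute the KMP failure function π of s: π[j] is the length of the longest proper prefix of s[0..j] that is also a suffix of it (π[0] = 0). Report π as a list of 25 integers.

[0, 1, 2, 0, 0, 0, 0, 0, 1, 0, 1, 0, 0, 0, 1, 0, 1, 0, 0, 0, 0, 0, 0, 0, 1]

π[0] = 0
j=1 s[j]='d': π[1]=1 (border 'd')
j=2 s[j]='d': π[2]=2 (border 'dd')
j=3 s[j]='a': k: 2→1→0; π[3]=0 (border '')
j=4 s[j]='a': π[4]=0 (border '')
j=5 s[j]='b': π[5]=0 (border '')
j=6 s[j]='b': π[6]=0 (border '')
j=7 s[j]='a': π[7]=0 (border '')
j=8 s[j]='d': π[8]=1 (border 'd')
j=9 s[j]='a': k: 1→0; π[9]=0 (border '')
j=10 s[j]='d': π[10]=1 (border 'd')
j=11 s[j]='b': k: 1→0; π[11]=0 (border '')
j=12 s[j]='b': π[12]=0 (border '')
j=13 s[j]='c': π[13]=0 (border '')
j=14 s[j]='d': π[14]=1 (border 'd')
j=15 s[j]='a': k: 1→0; π[15]=0 (border '')
j=16 s[j]='d': π[16]=1 (border 'd')
j=17 s[j]='c': k: 1→0; π[17]=0 (border '')
j=18 s[j]='c': π[18]=0 (border '')
j=19 s[j]='c': π[19]=0 (border '')
j=20 s[j]='a': π[20]=0 (border '')
j=21 s[j]='b': π[21]=0 (border '')
j=22 s[j]='b': π[22]=0 (border '')
j=23 s[j]='b': π[23]=0 (border '')
j=24 s[j]='d': π[24]=1 (border 'd')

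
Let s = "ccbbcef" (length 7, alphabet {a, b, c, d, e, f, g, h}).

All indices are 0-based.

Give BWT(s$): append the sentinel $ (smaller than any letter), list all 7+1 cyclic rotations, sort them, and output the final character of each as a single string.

rank  rotation  last
    0  $ccbbcef  f
    1  bbcef$cc  c
    2  bcef$ccb  b
    3  cbbcef$c  c
    4  ccbbcef$  $
    5  cef$ccbb  b
    6  ef$ccbbc  c
    7  f$ccbbce  e

fcbc$bce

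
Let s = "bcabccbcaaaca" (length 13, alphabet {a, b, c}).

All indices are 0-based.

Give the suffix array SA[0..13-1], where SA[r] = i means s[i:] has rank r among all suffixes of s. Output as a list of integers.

rank | idx | suffix
   0 |  12 | a
   1 |   8 | aaaca
   2 |   9 | aaca
   3 |   2 | abccbcaaaca
   4 |  10 | aca
   5 |   6 | bcaaaca
   6 |   0 | bcabccbcaaaca
   7 |   3 | bccbcaaaca
   8 |  11 | ca
   9 |   7 | caaaca
  10 |   1 | cabccbcaaaca
  11 |   5 | cbcaaaca
  12 |   4 | ccbcaaaca

[12, 8, 9, 2, 10, 6, 0, 3, 11, 7, 1, 5, 4]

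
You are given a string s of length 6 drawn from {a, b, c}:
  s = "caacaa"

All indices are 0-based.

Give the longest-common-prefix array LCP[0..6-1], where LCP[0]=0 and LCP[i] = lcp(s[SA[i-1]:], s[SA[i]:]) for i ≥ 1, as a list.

sorted suffixes:
  #0 SA[0]=5  'a'
  #1 SA[1]=4  'aa'
  #2 SA[2]=1  'aacaa'
  #3 SA[3]=2  'acaa'
  #4 SA[4]=3  'caa'
  #5 SA[5]=0  'caacaa'

SA = [5, 4, 1, 2, 3, 0]
i: (SA[i-1],SA[i]) lcp shared
  1: (5,4) 1 'a'
  2: (4,1) 2 'aa'
  3: (1,2) 1 'a'
  4: (2,3) 0 ''
  5: (3,0) 3 'caa'

[0, 1, 2, 1, 0, 3]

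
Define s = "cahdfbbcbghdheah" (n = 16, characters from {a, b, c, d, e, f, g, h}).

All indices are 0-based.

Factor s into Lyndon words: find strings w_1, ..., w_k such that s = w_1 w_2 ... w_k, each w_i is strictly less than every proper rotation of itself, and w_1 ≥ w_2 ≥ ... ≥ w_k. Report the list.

["c", "ahdfbbcbghdhe", "ah"]

emit factor 1: 'c' (i=0, period=1)
emit factor 2: 'ahdfbbcbghdhe' (i=1, period=13)
emit factor 3: 'ah' (i=14, period=2)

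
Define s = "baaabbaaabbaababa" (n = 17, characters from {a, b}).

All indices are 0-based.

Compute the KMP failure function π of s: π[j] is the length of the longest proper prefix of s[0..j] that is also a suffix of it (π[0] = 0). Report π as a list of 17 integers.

π[0] = 0
j=1 s[j]='a': π[1]=0 (border '')
j=2 s[j]='a': π[2]=0 (border '')
j=3 s[j]='a': π[3]=0 (border '')
j=4 s[j]='b': π[4]=1 (border 'b')
j=5 s[j]='b': k: 1→0; π[5]=1 (border 'b')
j=6 s[j]='a': π[6]=2 (border 'ba')
j=7 s[j]='a': π[7]=3 (border 'baa')
j=8 s[j]='a': π[8]=4 (border 'baaa')
j=9 s[j]='b': π[9]=5 (border 'baaab')
j=10 s[j]='b': π[10]=6 (border 'baaabb')
j=11 s[j]='a': π[11]=7 (border 'baaabba')
j=12 s[j]='a': π[12]=8 (border 'baaabbaa')
j=13 s[j]='b': k: 8→3→0; π[13]=1 (border 'b')
j=14 s[j]='a': π[14]=2 (border 'ba')
j=15 s[j]='b': k: 2→0; π[15]=1 (border 'b')
j=16 s[j]='a': π[16]=2 (border 'ba')

[0, 0, 0, 0, 1, 1, 2, 3, 4, 5, 6, 7, 8, 1, 2, 1, 2]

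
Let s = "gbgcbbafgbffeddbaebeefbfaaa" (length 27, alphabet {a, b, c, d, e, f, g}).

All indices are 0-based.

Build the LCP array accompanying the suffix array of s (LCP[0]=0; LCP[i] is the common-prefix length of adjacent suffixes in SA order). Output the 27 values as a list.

sorted suffixes:
  #0 SA[0]=26  'a'
  #1 SA[1]=25  'aa'
  #2 SA[2]=24  'aaa'
  #3 SA[3]=16  'aebeefbfaaa'
  #4 SA[4]=6  'afgbffeddbaebeefbfaaa'
  #5 SA[5]=15  'baebeefbfaaa'
  #6 SA[6]=5  'bafgbffeddbaebeefbfaaa'
  #7 SA[7]=4  'bbafgbffeddbaebeefbfaaa'
  #8 SA[8]=18  'beefbfaaa'
  #9 SA[9]=22  'bfaaa'
  #10 SA[10]=9  'bffeddbaebeefbfaaa'
  #11 SA[11]=1  'bgcbbafgbffeddbaebeefbfaaa'
  #12 SA[12]=3  'cbbafgbffeddbaebeefbfaaa'
  #13 SA[13]=14  'dbaebeefbfaaa'
  #14 SA[14]=13  'ddbaebeefbfaaa'
  #15 SA[15]=17  'ebeefbfaaa'
  #16 SA[16]=12  'eddbaebeefbfaaa'
  #17 SA[17]=19  'eefbfaaa'
  #18 SA[18]=20  'efbfaaa'
  #19 SA[19]=23  'faaa'
  #20 SA[20]=21  'fbfaaa'
  #21 SA[21]=11  'feddbaebeefbfaaa'
  #22 SA[22]=10  'ffeddbaebeefbfaaa'
  #23 SA[23]=7  'fgbffeddbaebeefbfaaa'
  #24 SA[24]=8  'gbffeddbaebeefbfaaa'
  #25 SA[25]=0  'gbgcbbafgbffeddbaebeefbfaaa'
  #26 SA[26]=2  'gcbbafgbffeddbaebeefbfaaa'

SA = [26, 25, 24, 16, 6, 15, 5, 4, 18, 22, 9, 1, 3, 14, 13, 17, 12, 19, 20, 23, 21, 11, 10, 7, 8, 0, 2]
rank  pair      lcp
   1  s[26:],s[25:]  1  'a'
   2  s[25:],s[24:]  2  'aa'
   3  s[24:],s[16:]  1  'a'
   4  s[16:],s[6:]  1  'a'
   5  s[6:],s[15:]  0  ''
   6  s[15:],s[5:]  2  'ba'
   7  s[5:],s[4:]  1  'b'
   8  s[4:],s[18:]  1  'b'
   9  s[18:],s[22:]  1  'b'
  10  s[22:],s[9:]  2  'bf'
  11  s[9:],s[1:]  1  'b'
  12  s[1:],s[3:]  0  ''
  13  s[3:],s[14:]  0  ''
  14  s[14:],s[13:]  1  'd'
  15  s[13:],s[17:]  0  ''
  16  s[17:],s[12:]  1  'e'
  17  s[12:],s[19:]  1  'e'
  18  s[19:],s[20:]  1  'e'
  19  s[20:],s[23:]  0  ''
  20  s[23:],s[21:]  1  'f'
  21  s[21:],s[11:]  1  'f'
  22  s[11:],s[10:]  1  'f'
  23  s[10:],s[7:]  1  'f'
  24  s[7:],s[8:]  0  ''
  25  s[8:],s[0:]  2  'gb'
  26  s[0:],s[2:]  1  'g'

[0, 1, 2, 1, 1, 0, 2, 1, 1, 1, 2, 1, 0, 0, 1, 0, 1, 1, 1, 0, 1, 1, 1, 1, 0, 2, 1]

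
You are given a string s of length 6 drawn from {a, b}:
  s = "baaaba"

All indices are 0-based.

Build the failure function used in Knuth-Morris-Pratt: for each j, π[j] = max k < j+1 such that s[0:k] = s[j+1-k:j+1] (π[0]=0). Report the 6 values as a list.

π[0] = 0
j=1 s[j]='a': π[1]=0 (border '')
j=2 s[j]='a': π[2]=0 (border '')
j=3 s[j]='a': π[3]=0 (border '')
j=4 s[j]='b': π[4]=1 (border 'b')
j=5 s[j]='a': π[5]=2 (border 'ba')

[0, 0, 0, 0, 1, 2]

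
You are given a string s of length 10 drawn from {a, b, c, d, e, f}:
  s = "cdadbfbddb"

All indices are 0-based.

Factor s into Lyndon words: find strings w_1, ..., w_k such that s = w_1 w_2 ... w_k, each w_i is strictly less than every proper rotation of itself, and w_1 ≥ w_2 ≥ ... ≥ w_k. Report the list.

emit factor 1: 'cd' (i=0, period=2)
emit factor 2: 'adbfbddb' (i=2, period=8)

["cd", "adbfbddb"]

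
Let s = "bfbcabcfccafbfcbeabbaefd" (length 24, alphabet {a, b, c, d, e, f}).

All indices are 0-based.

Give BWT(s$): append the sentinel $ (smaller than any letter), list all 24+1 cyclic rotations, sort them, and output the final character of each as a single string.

rank  rotation                   last
    0  $bfbcabcfccafbfcbeabbaefd  d
    1  abbaefd$bfbcabcfccafbfcbe  e
    2  abcfccafbfcbeabbaefd$bfbc  c
    3  aefd$bfbcabcfccafbfcbeabb  b
    4  afbfcbeabbaefd$bfbcabcfcc  c
    5  baefd$bfbcabcfccafbfcbeab  b
    6  bbaefd$bfbcabcfccafbfcbea  a
    7  bcabcfccafbfcbeabbaefd$bf  f
    8  bcfccafbfcbeabbaefd$bfbca  a
    9  beabbaefd$bfbcabcfccafbfc  c
   10  bfbcabcfccafbfcbeabbaefd$  $
   11  bfcbeabbaefd$bfbcabcfccaf  f
   12  cabcfccafbfcbeabbaefd$bfb  b
   13  cafbfcbeabbaefd$bfbcabcfc  c
   14  cbeabbaefd$bfbcabcfccafbf  f
   15  ccafbfcbeabbaefd$bfbcabcf  f
   16  cfccafbfcbeabbaefd$bfbcab  b
   17  d$bfbcabcfccafbfcbeabbaef  f
   18  eabbaefd$bfbcabcfccafbfcb  b
   19  efd$bfbcabcfccafbfcbeabba  a
   20  fbcabcfccafbfcbeabbaefd$b  b
   21  fbfcbeabbaefd$bfbcabcfcca  a
   22  fcbeabbaefd$bfbcabcfccafb  b
   23  fccafbfcbeabbaefd$bfbcabc  c
   24  fd$bfbcabcfccafbfcbeabbae  e

decbcbafac$fbcffbfbababce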